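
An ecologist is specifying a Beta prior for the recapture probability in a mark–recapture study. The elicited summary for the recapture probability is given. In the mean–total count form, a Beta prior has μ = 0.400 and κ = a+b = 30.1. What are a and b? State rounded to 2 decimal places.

Split κ in proportion μ : (1−μ): a = 0.400·30.1 = 12.04, b = 30.1 − 12.04 = 18.06.

a = 12.04, b = 18.06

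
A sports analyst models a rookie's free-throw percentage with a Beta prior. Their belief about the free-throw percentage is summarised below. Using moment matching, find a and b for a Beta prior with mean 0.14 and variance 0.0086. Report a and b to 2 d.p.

By moment matching, a+b = μ(1−μ)/σ² − 1 = (0.14·0.86)/0.0086 − 1 = 14.0000 − 1 = 13.0000.
Since a/(a+b) = μ, a = 0.14·13.0000 = 1.82 and b = 0.86·13.0000 = 11.18.

a = 1.82, b = 11.18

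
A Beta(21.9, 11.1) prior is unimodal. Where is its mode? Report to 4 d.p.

0.6742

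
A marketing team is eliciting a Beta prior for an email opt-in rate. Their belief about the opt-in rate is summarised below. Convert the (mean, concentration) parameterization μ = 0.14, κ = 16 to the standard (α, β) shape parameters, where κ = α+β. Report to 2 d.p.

α = 2.24, β = 13.76

α = μκ = 0.14×16 = 2.24 and β = (1−μ)κ = 0.86×16 = 13.76.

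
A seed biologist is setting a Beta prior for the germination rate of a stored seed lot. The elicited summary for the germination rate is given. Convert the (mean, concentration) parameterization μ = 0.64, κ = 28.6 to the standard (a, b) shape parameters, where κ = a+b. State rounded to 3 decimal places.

a = 18.304, b = 10.296

Split κ in proportion μ : (1−μ): a = 0.64·28.6 = 18.304, b = 28.6 − 18.304 = 10.296.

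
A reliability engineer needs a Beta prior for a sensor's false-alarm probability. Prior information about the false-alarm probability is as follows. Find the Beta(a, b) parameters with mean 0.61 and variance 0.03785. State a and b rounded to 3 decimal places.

a = 3.224, b = 2.061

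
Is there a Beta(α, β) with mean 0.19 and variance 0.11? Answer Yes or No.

Yes

For any Beta, Var(X) < E[X]·(1−E[X]).
Here μ(1−μ) = 0.19×0.81 = 0.1539, and 0.11 < 0.1539.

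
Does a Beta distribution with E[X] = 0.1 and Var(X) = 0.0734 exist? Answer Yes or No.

Yes

The Beta variance bound is σ² < μ(1−μ).
Here μ(1−μ) = 0.1×0.9 = 0.09, and 0.0734 < 0.09.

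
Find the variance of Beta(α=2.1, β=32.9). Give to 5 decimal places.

0.00157

α+β = 35.0 and αβ = 69.09, so Var = αβ/[(α+β)²(α+β+1)] = 69.09/44100.000 = 0.00157.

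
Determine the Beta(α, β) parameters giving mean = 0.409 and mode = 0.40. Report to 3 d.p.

α = 9.089, β = 13.133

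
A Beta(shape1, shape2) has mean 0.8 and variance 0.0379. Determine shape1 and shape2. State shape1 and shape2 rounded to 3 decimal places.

shape1 = 2.577, shape2 = 0.644

Let s = shape1+shape2. The Beta variance is μ(1−μ)/(s+1).
So s+1 = μ(1−μ)/σ² = (0.8×0.2)/0.0379 = 0.16/0.0379 = 4.2216, giving s = 3.2216.
Then shape1 = μs = 0.8×3.2216 = 2.577 and shape2 = (1−μ)s = 0.2×3.2216 = 0.644.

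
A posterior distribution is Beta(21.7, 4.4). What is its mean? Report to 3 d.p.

0.831

E[X] = α/(α+β) = 21.7/26.1 = 0.831.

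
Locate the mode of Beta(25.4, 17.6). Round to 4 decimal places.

0.5951

With α,β > 1, mode = (α−1)/(α+β−2) = 24.4/41.0 = 0.5951.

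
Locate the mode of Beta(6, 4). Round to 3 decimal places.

0.625

With α,β > 1, mode = (α−1)/(α+β−2) = 5/8 = 0.625.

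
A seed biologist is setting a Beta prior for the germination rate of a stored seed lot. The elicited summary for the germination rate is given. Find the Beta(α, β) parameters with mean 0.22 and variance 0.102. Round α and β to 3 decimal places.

Write ν = α+β; then α = μν and Var = μ(1−μ)/(ν+1).
ν = μ(1−μ)/Var − 1 = 0.1716/0.102 − 1 = 0.6824.
α = 0.22·0.6824 = 0.150, β = 0.78·0.6824 = 0.532.

α = 0.150, β = 0.532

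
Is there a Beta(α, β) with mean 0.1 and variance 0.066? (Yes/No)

Yes

The Beta variance bound is σ² < μ(1−μ).
Here μ(1−μ) = 0.1×0.9 = 0.09, and 0.066 < 0.09.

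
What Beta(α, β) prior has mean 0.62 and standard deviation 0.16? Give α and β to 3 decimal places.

σ² = 0.16² = 0.0256.
With s = α+β, Var = μ(1−μ)/(s+1), so s+1 = (0.62×0.38)/0.0256 = 9.2031 and s = 8.2031.
α = μs = 5.086, β = (1−μ)s = 3.117.

α = 5.086, β = 3.117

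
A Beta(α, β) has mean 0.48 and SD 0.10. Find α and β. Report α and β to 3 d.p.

α = 11.501, β = 12.459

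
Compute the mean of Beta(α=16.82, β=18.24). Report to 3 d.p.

The Beta mean is α/(α+β) = 16.82/(16.82+18.24) = 0.480.

0.480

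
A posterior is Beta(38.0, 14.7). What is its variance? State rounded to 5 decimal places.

0.00375

α+β = 52.7 and αβ = 558.60, so Var = αβ/[(α+β)²(α+β+1)] = 558.60/149140.473 = 0.00375.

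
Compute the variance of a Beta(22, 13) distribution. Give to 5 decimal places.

μ = 22/35 = 0.628571; Var = μ(1−μ)/(α+β+1) = 0.2334694/36 = 0.00649.

0.00649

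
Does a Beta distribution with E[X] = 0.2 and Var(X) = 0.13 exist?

Yes

A Beta with mean μ has variance μ(1−μ)/(α+β+1) < μ(1−μ).
Here μ(1−μ) = 0.2×0.8 = 0.16, and 0.13 < 0.16.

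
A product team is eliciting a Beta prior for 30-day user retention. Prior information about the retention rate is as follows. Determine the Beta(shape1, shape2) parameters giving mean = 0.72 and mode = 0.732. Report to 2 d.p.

With s = shape1+shape2: μ = shape1/s and mode = (shape1−1)/(s−2). Eliminating shape1 = μs,
μs − 1 = m(s−2) ⇒ s(μ−m) = 1−2m ⇒ s = -0.464/-0.012 = 38.6667.
So shape1 = μs = 27.84, shape2 = (1−μ)s = 10.83.

shape1 = 27.84, shape2 = 10.83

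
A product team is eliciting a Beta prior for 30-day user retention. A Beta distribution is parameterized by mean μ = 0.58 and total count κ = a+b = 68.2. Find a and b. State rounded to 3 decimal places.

a = 39.556, b = 28.644

a = μκ = 0.58×68.2 = 39.556 and b = (1−μ)κ = 0.42×68.2 = 28.644.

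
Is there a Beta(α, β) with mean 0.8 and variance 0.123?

The Beta variance bound is σ² < μ(1−μ).
Here μ(1−μ) = 0.8×0.2 = 0.16, and 0.123 < 0.16.

Yes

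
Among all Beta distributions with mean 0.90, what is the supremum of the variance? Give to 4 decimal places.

For fixed mean μ the Beta variance is μ(1−μ)/(α+β+1), increasing as α+β decreases.
Its least upper bound (not attained) is μ(1−μ) = 0.90·0.10 = 0.0900.

0.0900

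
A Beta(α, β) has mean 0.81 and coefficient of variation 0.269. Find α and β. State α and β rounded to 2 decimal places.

α = 1.82, β = 0.43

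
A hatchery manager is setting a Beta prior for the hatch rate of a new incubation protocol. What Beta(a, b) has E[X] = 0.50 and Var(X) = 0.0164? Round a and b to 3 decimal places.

By moment matching, a+b = μ(1−μ)/σ² − 1 = (0.50·0.50)/0.0164 − 1 = 15.2439 − 1 = 14.2439.
Since a/(a+b) = μ, a = 0.50·14.2439 = 7.122 and b = 0.50·14.2439 = 7.122.

a = 7.122, b = 7.122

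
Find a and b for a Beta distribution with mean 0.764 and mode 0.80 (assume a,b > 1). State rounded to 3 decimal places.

a = 12.733, b = 3.933

With s = a+b: μ = a/s and mode = (a−1)/(s−2). Eliminating a = μs,
μs − 1 = m(s−2) ⇒ s(μ−m) = 1−2m ⇒ s = -0.60/-0.036 = 16.6667.
So a = μs = 12.733, b = (1−μ)s = 3.933.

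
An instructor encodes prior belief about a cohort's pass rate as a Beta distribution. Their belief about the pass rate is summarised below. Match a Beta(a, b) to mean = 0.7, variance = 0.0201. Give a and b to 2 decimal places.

a = 6.61, b = 2.83

By moment matching, a+b = μ(1−μ)/σ² − 1 = (0.7·0.3)/0.0201 − 1 = 10.4478 − 1 = 9.4478.
Since a/(a+b) = μ, a = 0.7·9.4478 = 6.61 and b = 0.3·9.4478 = 2.83.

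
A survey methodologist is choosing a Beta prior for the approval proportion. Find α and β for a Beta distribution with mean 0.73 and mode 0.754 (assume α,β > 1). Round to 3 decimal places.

Let s = α+β. Mean gives α = μs = 0.73s; mode gives (α−1)/(s−2) = 0.754.
Substituting: 0.73s − 1 = 0.754(s−2) = 0.754s − 1.508, so -0.024s = -0.508 and s = 21.1667.
Then α = 0.73×21.1667 = 15.452 and β = s−α = 5.715.

α = 15.452, β = 5.715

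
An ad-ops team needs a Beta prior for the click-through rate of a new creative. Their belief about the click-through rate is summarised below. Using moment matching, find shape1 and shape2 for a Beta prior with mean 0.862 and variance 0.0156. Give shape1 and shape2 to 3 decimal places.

shape1 = 5.711, shape2 = 0.914

By moment matching, shape1+shape2 = μ(1−μ)/σ² − 1 = (0.862·0.138)/0.0156 − 1 = 7.6254 − 1 = 6.6254.
Since shape1/(shape1+shape2) = μ, shape1 = 0.862·6.6254 = 5.711 and shape2 = 0.138·6.6254 = 0.914.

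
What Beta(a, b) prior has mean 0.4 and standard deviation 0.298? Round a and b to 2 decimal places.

a = 0.68, b = 1.02

Variance = 0.298² = 0.088804. The moment-matching identity a+b = μ(1−μ)/Var − 1 gives
a+b = 0.24/0.088804 − 1 = 1.7026, so a = μ·1.7026 = 0.68 and b = (1−μ)·1.7026 = 1.02.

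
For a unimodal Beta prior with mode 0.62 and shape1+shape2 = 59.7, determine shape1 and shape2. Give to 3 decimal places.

shape1 = 36.774, shape2 = 22.926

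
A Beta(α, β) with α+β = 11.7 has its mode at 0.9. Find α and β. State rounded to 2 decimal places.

α = 9.73, β = 1.97

For α,β>1 the mode is (α−1)/(α+β−2), so α = mode·(κ−2)+1 = 0.9×9.7+1 = 9.73.
And β = (1−mode)·(κ−2)+1 = 0.1×9.7+1 = 1.97.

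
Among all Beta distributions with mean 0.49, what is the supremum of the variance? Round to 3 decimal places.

Var = μ(1−μ)/(α+β+1), which approaches μ(1−μ) as α+β → 0.
So the supremum is μ(1−μ) = 0.49×0.51 = 0.250.

0.250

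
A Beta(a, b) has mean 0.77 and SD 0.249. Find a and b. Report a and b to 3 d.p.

a = 1.429, b = 0.427

First σ² = 0.062001. Setting a = μn, b = (1−μ)n with n = a+b,
μ(1−μ)/(n+1) = 0.062001 ⇒ n+1 = 0.1771/0.062001 = 2.8564 ⇒ n = 1.8564.
Hence a = 0.77×1.8564 = 1.429, b = 0.23×1.8564 = 0.427.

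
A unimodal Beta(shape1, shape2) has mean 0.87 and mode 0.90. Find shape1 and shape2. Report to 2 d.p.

shape1 = 23.20, shape2 = 3.47

Let s = shape1+shape2. Mean gives shape1 = μs = 0.87s; mode gives (shape1−1)/(s−2) = 0.90.
Substituting: 0.87s − 1 = 0.90(s−2) = 0.90s − 1.80, so -0.03s = -0.80 and s = 26.6667.
Then shape1 = 0.87×26.6667 = 23.20 and shape2 = s−shape1 = 3.47.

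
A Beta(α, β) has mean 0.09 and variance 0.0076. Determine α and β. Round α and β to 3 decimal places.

Write ν = α+β; then α = μν and Var = μ(1−μ)/(ν+1).
ν = μ(1−μ)/Var − 1 = 0.0819/0.0076 − 1 = 9.7763.
α = 0.09·9.7763 = 0.880, β = 0.91·9.7763 = 8.896.

α = 0.880, β = 8.896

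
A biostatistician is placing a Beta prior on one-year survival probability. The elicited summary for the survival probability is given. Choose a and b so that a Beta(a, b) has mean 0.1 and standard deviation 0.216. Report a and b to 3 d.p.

Variance = 0.216² = 0.046656. The moment-matching identity a+b = μ(1−μ)/Var − 1 gives
a+b = 0.09/0.046656 − 1 = 0.9290, so a = μ·0.9290 = 0.093 and b = (1−μ)·0.9290 = 0.836.

a = 0.093, b = 0.836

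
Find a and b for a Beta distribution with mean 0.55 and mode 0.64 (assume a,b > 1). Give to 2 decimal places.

a = 1.71, b = 1.40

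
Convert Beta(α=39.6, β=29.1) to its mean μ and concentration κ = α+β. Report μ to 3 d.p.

μ = 0.576, κ = 68.7

κ = α+β = 39.6+29.1 = 68.7; μ = α/κ = 39.6/68.7 = 0.576.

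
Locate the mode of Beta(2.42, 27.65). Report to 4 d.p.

0.0506

The density x^(α−1)(1−x)^(β−1) is maximised at (α−1)/(α+β−2) = 1.42/28.07 = 0.0506.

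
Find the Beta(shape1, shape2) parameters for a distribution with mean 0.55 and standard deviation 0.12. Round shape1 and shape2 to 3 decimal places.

shape1 = 8.903, shape2 = 7.284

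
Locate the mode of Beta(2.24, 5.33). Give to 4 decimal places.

With α,β > 1, mode = (α−1)/(α+β−2) = 1.24/5.57 = 0.2226.

0.2226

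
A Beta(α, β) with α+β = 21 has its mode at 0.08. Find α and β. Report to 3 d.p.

α = 2.520, β = 18.480

Since the density peak of Beta(α,β) is at (α−1)/(α+β−2),
α = 1 + 0.08(21−2) = 2.520 and β = 21 − 2.520 = 18.480.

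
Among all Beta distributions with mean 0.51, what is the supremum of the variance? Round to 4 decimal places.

0.2499

Var = μ(1−μ)/(α+β+1), which approaches μ(1−μ) as α+β → 0.
So the supremum is μ(1−μ) = 0.51×0.49 = 0.2499.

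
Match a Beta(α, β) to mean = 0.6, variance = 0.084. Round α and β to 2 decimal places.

α = 1.11, β = 0.74

Let s = α+β. The Beta variance is μ(1−μ)/(s+1).
So s+1 = μ(1−μ)/σ² = (0.6×0.4)/0.084 = 0.24/0.084 = 2.8571, giving s = 1.8571.
Then α = μs = 0.6×1.8571 = 1.11 and β = (1−μ)s = 0.4×1.8571 = 0.74.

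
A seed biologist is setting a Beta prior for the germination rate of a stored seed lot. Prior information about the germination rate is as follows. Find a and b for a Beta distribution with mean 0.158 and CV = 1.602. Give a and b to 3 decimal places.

a = 0.170, b = 0.906

σ = CV·μ = 1.602×0.158 = 0.25312, so σ² = 0.064068.
s+1 = μ(1−μ)/σ² = 0.133036/0.064068 = 2.0765, so s = a+b = 1.0765.
a = μs = 0.170, b = (1−μ)s = 0.906.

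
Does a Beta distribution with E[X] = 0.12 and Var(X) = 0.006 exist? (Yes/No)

For any Beta, Var(X) < E[X]·(1−E[X]).
Here μ(1−μ) = 0.12×0.88 = 0.1056, and 0.006 < 0.1056.

Yes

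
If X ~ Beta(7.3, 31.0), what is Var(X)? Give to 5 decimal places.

0.00393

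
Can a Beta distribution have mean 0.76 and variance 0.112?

Yes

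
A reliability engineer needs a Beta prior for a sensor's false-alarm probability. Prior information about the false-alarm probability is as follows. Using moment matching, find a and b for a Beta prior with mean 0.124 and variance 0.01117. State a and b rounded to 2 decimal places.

By moment matching, a+b = μ(1−μ)/σ² − 1 = (0.124·0.876)/0.01117 − 1 = 9.7246 − 1 = 8.7246.
Since a/(a+b) = μ, a = 0.124·8.7246 = 1.08 and b = 0.876·8.7246 = 7.64.

a = 1.08, b = 7.64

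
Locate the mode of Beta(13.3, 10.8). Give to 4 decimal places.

With α,β > 1, mode = (α−1)/(α+β−2) = 12.3/22.1 = 0.5566.

0.5566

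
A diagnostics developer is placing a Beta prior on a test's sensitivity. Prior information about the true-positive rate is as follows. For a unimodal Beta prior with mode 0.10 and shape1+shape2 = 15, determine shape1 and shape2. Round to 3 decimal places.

shape1 = 2.300, shape2 = 12.700

For shape1,shape2>1 the mode is (shape1−1)/(shape1+shape2−2), so shape1 = mode·(κ−2)+1 = 0.10×13+1 = 2.300.
And shape2 = (1−mode)·(κ−2)+1 = 0.90×13+1 = 12.700.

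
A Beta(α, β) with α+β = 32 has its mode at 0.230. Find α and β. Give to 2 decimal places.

α = 7.90, β = 24.10

Mode = (α−1)/(κ−2) with κ = α+β, so α−1 = 0.230·30 = 6.90.
α = 7.90; β = κ − α = 24.10.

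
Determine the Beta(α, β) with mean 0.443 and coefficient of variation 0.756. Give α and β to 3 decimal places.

σ = CV·μ = 0.756×0.443 = 0.33491, so σ² = 0.112163.
s+1 = μ(1−μ)/σ² = 0.246751/0.112163 = 2.1999, so s = α+β = 1.1999.
α = μs = 0.532, β = (1−μ)s = 0.668.

α = 0.532, β = 0.668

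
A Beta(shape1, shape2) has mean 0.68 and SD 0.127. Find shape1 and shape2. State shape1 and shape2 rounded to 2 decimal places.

shape1 = 8.49, shape2 = 4.00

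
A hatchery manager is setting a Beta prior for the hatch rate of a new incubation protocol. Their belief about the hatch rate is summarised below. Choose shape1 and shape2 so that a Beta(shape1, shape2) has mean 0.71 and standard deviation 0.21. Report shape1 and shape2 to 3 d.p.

First σ² = 0.0441. Setting shape1 = μn, shape2 = (1−μ)n with n = shape1+shape2,
μ(1−μ)/(n+1) = 0.0441 ⇒ n+1 = 0.2059/0.0441 = 4.6689 ⇒ n = 3.6689.
Hence shape1 = 0.71×3.6689 = 2.605, shape2 = 0.29×3.6689 = 1.064.

shape1 = 2.605, shape2 = 1.064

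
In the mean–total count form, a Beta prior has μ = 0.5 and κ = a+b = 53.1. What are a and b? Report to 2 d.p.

Split κ in proportion μ : (1−μ): a = 0.5·53.1 = 26.55, b = 53.1 − 26.55 = 26.55.

a = 26.55, b = 26.55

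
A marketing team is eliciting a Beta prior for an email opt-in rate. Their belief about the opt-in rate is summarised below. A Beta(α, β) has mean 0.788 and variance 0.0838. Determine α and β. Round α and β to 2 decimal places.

By moment matching, α+β = μ(1−μ)/σ² − 1 = (0.788·0.212)/0.0838 − 1 = 1.9935 − 1 = 0.9935.
Since α/(α+β) = μ, α = 0.788·0.9935 = 0.78 and β = 0.212·0.9935 = 0.21.

α = 0.78, β = 0.21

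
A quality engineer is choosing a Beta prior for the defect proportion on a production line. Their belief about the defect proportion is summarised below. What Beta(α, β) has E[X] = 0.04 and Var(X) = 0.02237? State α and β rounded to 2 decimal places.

Let s = α+β. The Beta variance is μ(1−μ)/(s+1).
So s+1 = μ(1−μ)/σ² = (0.04×0.96)/0.02237 = 0.0384/0.02237 = 1.7166, giving s = 0.7166.
Then α = μs = 0.04×0.7166 = 0.03 and β = (1−μ)s = 0.96×0.7166 = 0.69.

α = 0.03, β = 0.69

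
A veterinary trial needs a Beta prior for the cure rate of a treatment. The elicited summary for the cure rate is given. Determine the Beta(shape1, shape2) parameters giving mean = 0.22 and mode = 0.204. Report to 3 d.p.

shape1 = 8.140, shape2 = 28.860

Let s = shape1+shape2. Mean gives shape1 = μs = 0.22s; mode gives (shape1−1)/(s−2) = 0.204.
Substituting: 0.22s − 1 = 0.204(s−2) = 0.204s − 0.408, so 0.016s = 0.592 and s = 37.0000.
Then shape1 = 0.22×37.0000 = 8.140 and shape2 = s−shape1 = 28.860.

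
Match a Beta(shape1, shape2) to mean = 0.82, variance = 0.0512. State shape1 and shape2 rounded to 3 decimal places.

shape1 = 1.544, shape2 = 0.339

By moment matching, shape1+shape2 = μ(1−μ)/σ² − 1 = (0.82·0.18)/0.0512 − 1 = 2.8828 − 1 = 1.8828.
Since shape1/(shape1+shape2) = μ, shape1 = 0.82·1.8828 = 1.544 and shape2 = 0.18·1.8828 = 0.339.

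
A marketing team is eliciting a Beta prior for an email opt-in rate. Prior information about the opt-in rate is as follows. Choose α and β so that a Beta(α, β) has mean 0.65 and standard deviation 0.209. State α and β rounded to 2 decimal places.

α = 2.74, β = 1.47

σ² = 0.209² = 0.043681.
With s = α+β, Var = μ(1−μ)/(s+1), so s+1 = (0.65×0.35)/0.043681 = 5.2082 and s = 4.2082.
α = μs = 2.74, β = (1−μ)s = 1.47.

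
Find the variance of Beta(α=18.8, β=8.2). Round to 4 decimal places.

0.0076

Var = αβ/[(α+β)²(α+β+1)] = (18.8×8.2)/(27.0²×28.0) = 154.16/20412.000 = 0.0076.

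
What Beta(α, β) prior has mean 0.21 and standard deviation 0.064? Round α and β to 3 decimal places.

First σ² = 0.004096. Setting α = μn, β = (1−μ)n with n = α+β,
μ(1−μ)/(n+1) = 0.004096 ⇒ n+1 = 0.1659/0.004096 = 40.5029 ⇒ n = 39.5029.
Hence α = 0.21×39.5029 = 8.296, β = 0.79×39.5029 = 31.207.

α = 8.296, β = 31.207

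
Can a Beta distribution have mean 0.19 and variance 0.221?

No

The Beta variance bound is σ² < μ(1−μ).
Here μ(1−μ) = 0.19×0.81 = 0.1539, and 0.221 ≥ 0.1539.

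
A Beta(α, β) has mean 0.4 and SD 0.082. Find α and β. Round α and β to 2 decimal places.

σ² = 0.082² = 0.006724.
With s = α+β, Var = μ(1−μ)/(s+1), so s+1 = (0.4×0.6)/0.006724 = 35.6930 and s = 34.6930.
α = μs = 13.88, β = (1−μ)s = 20.82.

α = 13.88, β = 20.82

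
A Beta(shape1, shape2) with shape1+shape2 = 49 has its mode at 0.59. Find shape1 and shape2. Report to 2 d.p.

shape1 = 28.73, shape2 = 20.27

Mode = (shape1−1)/(κ−2) with κ = shape1+shape2, so shape1−1 = 0.59·47 = 27.73.
shape1 = 28.73; shape2 = κ − shape1 = 20.27.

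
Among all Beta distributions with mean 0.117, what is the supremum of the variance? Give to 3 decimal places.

0.103

For fixed mean μ the Beta variance is μ(1−μ)/(α+β+1), increasing as α+β decreases.
Its least upper bound (not attained) is μ(1−μ) = 0.117·0.883 = 0.103.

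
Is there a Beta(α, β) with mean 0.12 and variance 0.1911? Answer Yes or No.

A Beta with mean μ has variance μ(1−μ)/(α+β+1) < μ(1−μ).
Here μ(1−μ) = 0.12×0.88 = 0.1056, and 0.1911 ≥ 0.1056.

No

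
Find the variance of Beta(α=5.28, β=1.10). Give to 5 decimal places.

Var = αβ/[(α+β)²(α+β+1)] = (5.28×1.10)/(6.38²×7.38) = 5.8080/300.398472 = 0.01933.

0.01933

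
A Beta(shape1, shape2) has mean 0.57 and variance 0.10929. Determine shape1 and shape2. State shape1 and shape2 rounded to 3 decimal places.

shape1 = 0.708, shape2 = 0.534

Write ν = shape1+shape2; then shape1 = μν and Var = μ(1−μ)/(ν+1).
ν = μ(1−μ)/Var − 1 = 0.2451/0.10929 − 1 = 1.2427.
shape1 = 0.57·1.2427 = 0.708, shape2 = 0.43·1.2427 = 0.534.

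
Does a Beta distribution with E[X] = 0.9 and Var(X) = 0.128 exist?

No

The Beta variance bound is σ² < μ(1−μ).
Here μ(1−μ) = 0.9×0.1 = 0.09, and 0.128 ≥ 0.09.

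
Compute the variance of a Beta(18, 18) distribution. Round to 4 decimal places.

Var = αβ/[(α+β)²(α+β+1)] = (18×18)/(36²×37) = 324/47952 = 0.0068.

0.0068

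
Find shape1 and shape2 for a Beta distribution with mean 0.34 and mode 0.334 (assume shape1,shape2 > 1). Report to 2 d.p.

Let s = shape1+shape2. Mean gives shape1 = μs = 0.34s; mode gives (shape1−1)/(s−2) = 0.334.
Substituting: 0.34s − 1 = 0.334(s−2) = 0.334s − 0.668, so 0.006s = 0.332 and s = 55.3333.
Then shape1 = 0.34×55.3333 = 18.81 and shape2 = s−shape1 = 36.52.

shape1 = 18.81, shape2 = 36.52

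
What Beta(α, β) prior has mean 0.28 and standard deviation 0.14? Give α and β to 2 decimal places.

First σ² = 0.0196. Setting α = μn, β = (1−μ)n with n = α+β,
μ(1−μ)/(n+1) = 0.0196 ⇒ n+1 = 0.2016/0.0196 = 10.2857 ⇒ n = 9.2857.
Hence α = 0.28×9.2857 = 2.60, β = 0.72×9.2857 = 6.69.

α = 2.60, β = 6.69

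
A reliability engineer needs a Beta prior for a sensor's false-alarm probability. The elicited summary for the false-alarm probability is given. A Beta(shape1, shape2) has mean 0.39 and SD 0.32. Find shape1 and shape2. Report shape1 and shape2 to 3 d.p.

shape1 = 0.516, shape2 = 0.807

First σ² = 0.1024. Setting shape1 = μn, shape2 = (1−μ)n with n = shape1+shape2,
μ(1−μ)/(n+1) = 0.1024 ⇒ n+1 = 0.2379/0.1024 = 2.3232 ⇒ n = 1.3232.
Hence shape1 = 0.39×1.3232 = 0.516, shape2 = 0.61×1.3232 = 0.807.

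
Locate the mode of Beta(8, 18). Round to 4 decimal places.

With α,β > 1, mode = (α−1)/(α+β−2) = 7/24 = 0.2917.

0.2917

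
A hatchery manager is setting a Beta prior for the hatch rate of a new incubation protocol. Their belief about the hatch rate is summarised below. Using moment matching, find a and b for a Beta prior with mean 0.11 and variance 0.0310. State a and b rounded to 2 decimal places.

a = 0.24, b = 1.92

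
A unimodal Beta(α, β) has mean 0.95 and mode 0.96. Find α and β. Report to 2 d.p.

α = 87.40, β = 4.60

With s = α+β: μ = α/s and mode = (α−1)/(s−2). Eliminating α = μs,
μs − 1 = m(s−2) ⇒ s(μ−m) = 1−2m ⇒ s = -0.92/-0.01 = 92.0000.
So α = μs = 87.40, β = (1−μ)s = 4.60.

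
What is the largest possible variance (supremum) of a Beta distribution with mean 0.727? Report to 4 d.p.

0.1985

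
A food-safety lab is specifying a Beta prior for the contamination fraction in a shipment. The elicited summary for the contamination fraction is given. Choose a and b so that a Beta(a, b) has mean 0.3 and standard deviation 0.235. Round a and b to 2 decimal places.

a = 0.84, b = 1.96

σ² = 0.235² = 0.055225.
With s = a+b, Var = μ(1−μ)/(s+1), so s+1 = (0.3×0.7)/0.055225 = 3.8026 and s = 2.8026.
a = μs = 0.84, b = (1−μ)s = 1.96.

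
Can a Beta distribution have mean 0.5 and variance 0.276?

No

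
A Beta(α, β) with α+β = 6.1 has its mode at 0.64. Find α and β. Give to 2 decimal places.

α = 3.62, β = 2.48

Mode = (α−1)/(κ−2) with κ = α+β, so α−1 = 0.64·4.1 = 2.62.
α = 3.62; β = κ − α = 2.48.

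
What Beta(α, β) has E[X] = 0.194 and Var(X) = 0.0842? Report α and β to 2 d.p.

α = 0.17, β = 0.69

Let s = α+β. The Beta variance is μ(1−μ)/(s+1).
So s+1 = μ(1−μ)/σ² = (0.194×0.806)/0.0842 = 0.156364/0.0842 = 1.8571, giving s = 0.8571.
Then α = μs = 0.194×0.8571 = 0.17 and β = (1−μ)s = 0.806×0.8571 = 0.69.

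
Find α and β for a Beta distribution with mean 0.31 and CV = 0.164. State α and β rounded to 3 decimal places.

σ = CV·μ = 0.164×0.31 = 0.05084, so σ² = 0.002585.
s+1 = μ(1−μ)/σ² = 0.2139/0.002585 = 82.7560, so s = α+β = 81.7560.
α = μs = 25.344, β = (1−μ)s = 56.412.

α = 25.344, β = 56.412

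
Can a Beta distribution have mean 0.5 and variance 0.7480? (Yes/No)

No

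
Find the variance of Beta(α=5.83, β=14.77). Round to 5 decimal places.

0.00939

μ = 5.83/20.60 = 0.283010; Var = μ(1−μ)/(α+β+1) = 0.2029152/21.60 = 0.00939.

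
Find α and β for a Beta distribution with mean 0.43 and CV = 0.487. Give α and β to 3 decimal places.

Var = (CV·μ)² = (0.487×0.43)² = 0.043853.
α+β = μ(1−μ)/Var − 1 = 0.2451/0.043853 − 1 = 4.5892.
Thus α = 0.43·4.5892 = 1.973 and β = 0.57·4.5892 = 2.616.

α = 1.973, β = 2.616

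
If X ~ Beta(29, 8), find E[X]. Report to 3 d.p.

E[X] = α/(α+β) = 29/37 = 0.784.

0.784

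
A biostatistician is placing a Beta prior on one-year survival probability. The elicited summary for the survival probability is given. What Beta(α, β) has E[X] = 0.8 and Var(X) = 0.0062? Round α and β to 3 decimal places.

Let s = α+β. The Beta variance is μ(1−μ)/(s+1).
So s+1 = μ(1−μ)/σ² = (0.8×0.2)/0.0062 = 0.16/0.0062 = 25.8065, giving s = 24.8065.
Then α = μs = 0.8×24.8065 = 19.845 and β = (1−μ)s = 0.2×24.8065 = 4.961.

α = 19.845, β = 4.961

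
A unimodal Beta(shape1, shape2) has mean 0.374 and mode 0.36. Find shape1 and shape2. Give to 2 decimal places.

shape1 = 7.48, shape2 = 12.52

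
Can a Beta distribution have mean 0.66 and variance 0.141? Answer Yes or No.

Yes

For any Beta, Var(X) < E[X]·(1−E[X]).
Here μ(1−μ) = 0.66×0.34 = 0.2244, and 0.141 < 0.2244.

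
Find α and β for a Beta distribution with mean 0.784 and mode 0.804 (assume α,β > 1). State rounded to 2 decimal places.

Let s = α+β. Mean gives α = μs = 0.784s; mode gives (α−1)/(s−2) = 0.804.
Substituting: 0.784s − 1 = 0.804(s−2) = 0.804s − 1.608, so -0.020s = -0.608 and s = 30.4000.
Then α = 0.784×30.4000 = 23.83 and β = s−α = 6.57.

α = 23.83, β = 6.57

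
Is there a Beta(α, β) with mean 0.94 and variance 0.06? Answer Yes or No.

A Beta with mean μ has variance μ(1−μ)/(α+β+1) < μ(1−μ).
Here μ(1−μ) = 0.94×0.06 = 0.0564, and 0.06 ≥ 0.0564.

No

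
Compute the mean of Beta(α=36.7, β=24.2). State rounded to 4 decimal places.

0.6026

The Beta mean is α/(α+β) = 36.7/(36.7+24.2) = 0.6026.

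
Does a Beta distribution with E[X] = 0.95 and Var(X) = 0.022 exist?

Yes

A Beta with mean μ has variance μ(1−μ)/(α+β+1) < μ(1−μ).
Here μ(1−μ) = 0.95×0.05 = 0.0475, and 0.022 < 0.0475.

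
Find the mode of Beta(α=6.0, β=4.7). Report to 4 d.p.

With α,β > 1, mode = (α−1)/(α+β−2) = 5.0/8.7 = 0.5747.

0.5747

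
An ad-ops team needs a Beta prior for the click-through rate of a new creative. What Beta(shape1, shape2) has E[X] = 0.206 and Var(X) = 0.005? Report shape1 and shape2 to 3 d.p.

By moment matching, shape1+shape2 = μ(1−μ)/σ² − 1 = (0.206·0.794)/0.005 − 1 = 32.7128 − 1 = 31.7128.
Since shape1/(shape1+shape2) = μ, shape1 = 0.206·31.7128 = 6.533 and shape2 = 0.794·31.7128 = 25.180.

shape1 = 6.533, shape2 = 25.180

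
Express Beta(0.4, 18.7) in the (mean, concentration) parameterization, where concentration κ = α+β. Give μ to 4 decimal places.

κ = α+β = 0.4+18.7 = 19.1; μ = α/κ = 0.4/19.1 = 0.0209.

μ = 0.0209, κ = 19.1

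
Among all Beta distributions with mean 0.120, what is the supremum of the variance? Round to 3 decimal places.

For fixed mean μ the Beta variance is μ(1−μ)/(α+β+1), increasing as α+β decreases.
Its least upper bound (not attained) is μ(1−μ) = 0.120·0.880 = 0.106.

0.106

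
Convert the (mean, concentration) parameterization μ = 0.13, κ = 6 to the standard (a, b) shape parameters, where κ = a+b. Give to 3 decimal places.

Split κ in proportion μ : (1−μ): a = 0.13·6 = 0.780, b = 6 − 0.780 = 5.220.

a = 0.780, b = 5.220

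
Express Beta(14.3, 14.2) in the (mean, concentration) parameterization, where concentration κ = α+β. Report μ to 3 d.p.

μ = 0.502, κ = 28.5

κ = α+β = 14.3+14.2 = 28.5; μ = α/κ = 14.3/28.5 = 0.502.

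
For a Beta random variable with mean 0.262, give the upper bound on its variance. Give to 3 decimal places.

Var = μ(1−μ)/(α+β+1), which approaches μ(1−μ) as α+β → 0.
So the supremum is μ(1−μ) = 0.262×0.738 = 0.193.

0.193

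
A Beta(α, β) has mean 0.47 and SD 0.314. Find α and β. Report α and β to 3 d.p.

α = 0.717, β = 0.809

Variance = 0.314² = 0.098596. The moment-matching identity α+β = μ(1−μ)/Var − 1 gives
α+β = 0.2491/0.098596 − 1 = 1.5265, so α = μ·1.5265 = 0.717 and β = (1−μ)·1.5265 = 0.809.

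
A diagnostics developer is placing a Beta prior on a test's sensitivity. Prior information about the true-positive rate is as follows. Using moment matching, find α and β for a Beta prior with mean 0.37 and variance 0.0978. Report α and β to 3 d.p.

α = 0.512, β = 0.872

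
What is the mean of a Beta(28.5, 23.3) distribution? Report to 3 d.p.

E[X] = α/(α+β) = 28.5/51.8 = 0.550.

0.550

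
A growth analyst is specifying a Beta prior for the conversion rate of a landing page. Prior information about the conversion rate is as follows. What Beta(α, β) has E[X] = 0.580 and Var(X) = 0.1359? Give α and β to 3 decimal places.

α = 0.460, β = 0.333

Let s = α+β. The Beta variance is μ(1−μ)/(s+1).
So s+1 = μ(1−μ)/σ² = (0.580×0.420)/0.1359 = 0.243600/0.1359 = 1.7925, giving s = 0.7925.
Then α = μs = 0.580×0.7925 = 0.460 and β = (1−μ)s = 0.420×0.7925 = 0.333.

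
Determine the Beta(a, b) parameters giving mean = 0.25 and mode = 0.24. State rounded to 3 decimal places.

Let s = a+b. Mean gives a = μs = 0.25s; mode gives (a−1)/(s−2) = 0.24.
Substituting: 0.25s − 1 = 0.24(s−2) = 0.24s − 0.48, so 0.01s = 0.52 and s = 52.0000.
Then a = 0.25×52.0000 = 13.000 and b = s−a = 39.000.

a = 13.000, b = 39.000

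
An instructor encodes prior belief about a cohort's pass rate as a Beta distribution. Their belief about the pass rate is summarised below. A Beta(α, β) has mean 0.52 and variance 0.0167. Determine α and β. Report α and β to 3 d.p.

α = 7.252, β = 6.694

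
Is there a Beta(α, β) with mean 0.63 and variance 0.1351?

Yes

A Beta with mean μ has variance μ(1−μ)/(α+β+1) < μ(1−μ).
Here μ(1−μ) = 0.63×0.37 = 0.2331, and 0.1351 < 0.2331.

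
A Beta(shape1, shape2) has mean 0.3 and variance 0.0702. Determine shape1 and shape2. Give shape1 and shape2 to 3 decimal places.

Let s = shape1+shape2. The Beta variance is μ(1−μ)/(s+1).
So s+1 = μ(1−μ)/σ² = (0.3×0.7)/0.0702 = 0.21/0.0702 = 2.9915, giving s = 1.9915.
Then shape1 = μs = 0.3×1.9915 = 0.597 and shape2 = (1−μ)s = 0.7×1.9915 = 1.394.

shape1 = 0.597, shape2 = 1.394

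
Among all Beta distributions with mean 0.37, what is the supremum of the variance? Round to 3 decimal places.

Var = μ(1−μ)/(α+β+1), which approaches μ(1−μ) as α+β → 0.
So the supremum is μ(1−μ) = 0.37×0.63 = 0.233.

0.233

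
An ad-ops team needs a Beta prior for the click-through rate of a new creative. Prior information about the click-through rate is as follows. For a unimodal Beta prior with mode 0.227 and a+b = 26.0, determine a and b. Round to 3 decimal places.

a = 6.448, b = 19.552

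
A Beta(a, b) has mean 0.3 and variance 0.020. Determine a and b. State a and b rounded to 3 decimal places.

Let s = a+b. The Beta variance is μ(1−μ)/(s+1).
So s+1 = μ(1−μ)/σ² = (0.3×0.7)/0.020 = 0.21/0.020 = 10.5000, giving s = 9.5000.
Then a = μs = 0.3×9.5000 = 2.850 and b = (1−μ)s = 0.7×9.5000 = 6.650.

a = 2.850, b = 6.650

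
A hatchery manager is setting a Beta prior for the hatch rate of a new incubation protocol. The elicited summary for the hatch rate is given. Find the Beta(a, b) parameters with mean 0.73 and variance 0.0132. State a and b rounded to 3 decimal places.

a = 10.170, b = 3.762

Let s = a+b. The Beta variance is μ(1−μ)/(s+1).
So s+1 = μ(1−μ)/σ² = (0.73×0.27)/0.0132 = 0.1971/0.0132 = 14.9318, giving s = 13.9318.
Then a = μs = 0.73×13.9318 = 10.170 and b = (1−μ)s = 0.27×13.9318 = 3.762.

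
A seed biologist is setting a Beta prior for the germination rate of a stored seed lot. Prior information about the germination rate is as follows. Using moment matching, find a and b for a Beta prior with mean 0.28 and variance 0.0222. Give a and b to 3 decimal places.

a = 2.263, b = 5.818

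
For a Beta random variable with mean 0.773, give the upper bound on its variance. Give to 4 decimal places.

0.1755

Var = μ(1−μ)/(α+β+1), which approaches μ(1−μ) as α+β → 0.
So the supremum is μ(1−μ) = 0.773×0.227 = 0.1755.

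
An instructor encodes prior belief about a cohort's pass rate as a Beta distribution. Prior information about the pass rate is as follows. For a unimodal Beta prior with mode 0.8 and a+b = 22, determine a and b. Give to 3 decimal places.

a = 17.000, b = 5.000

Mode = (a−1)/(κ−2) with κ = a+b, so a−1 = 0.8·20 = 16.000.
a = 17.000; b = κ − a = 5.000.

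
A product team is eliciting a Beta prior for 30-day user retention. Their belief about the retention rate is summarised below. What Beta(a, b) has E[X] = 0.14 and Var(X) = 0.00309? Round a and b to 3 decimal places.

Let s = a+b. The Beta variance is μ(1−μ)/(s+1).
So s+1 = μ(1−μ)/σ² = (0.14×0.86)/0.00309 = 0.1204/0.00309 = 38.9644, giving s = 37.9644.
Then a = μs = 0.14×37.9644 = 5.315 and b = (1−μ)s = 0.86×37.9644 = 32.649.

a = 5.315, b = 32.649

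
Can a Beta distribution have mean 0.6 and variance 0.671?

No

A Beta with mean μ has variance μ(1−μ)/(α+β+1) < μ(1−μ).
Here μ(1−μ) = 0.6×0.4 = 0.24, and 0.671 ≥ 0.24.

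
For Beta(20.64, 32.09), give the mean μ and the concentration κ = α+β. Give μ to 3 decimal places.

μ = 0.391, κ = 52.73

κ = α+β = 20.64+32.09 = 52.73; μ = α/κ = 20.64/52.73 = 0.391.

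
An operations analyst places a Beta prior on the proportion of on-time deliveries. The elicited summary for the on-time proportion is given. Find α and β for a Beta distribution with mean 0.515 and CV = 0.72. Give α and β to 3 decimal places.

σ = CV·μ = 0.72×0.515 = 0.37080, so σ² = 0.137493.
s+1 = μ(1−μ)/σ² = 0.249775/0.137493 = 1.8166, so s = α+β = 0.8166.
α = μs = 0.421, β = (1−μ)s = 0.396.

α = 0.421, β = 0.396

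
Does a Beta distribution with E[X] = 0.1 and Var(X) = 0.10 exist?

No

For any Beta, Var(X) < E[X]·(1−E[X]).
Here μ(1−μ) = 0.1×0.9 = 0.09, and 0.10 ≥ 0.09.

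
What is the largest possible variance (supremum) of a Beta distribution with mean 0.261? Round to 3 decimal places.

For fixed mean μ the Beta variance is μ(1−μ)/(α+β+1), increasing as α+β decreases.
Its least upper bound (not attained) is μ(1−μ) = 0.261·0.739 = 0.193.

0.193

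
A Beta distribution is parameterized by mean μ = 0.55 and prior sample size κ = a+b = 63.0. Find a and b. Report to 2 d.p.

a = 34.65, b = 28.35

a = μκ = 0.55×63.0 = 34.65 and b = (1−μ)κ = 0.45×63.0 = 28.35.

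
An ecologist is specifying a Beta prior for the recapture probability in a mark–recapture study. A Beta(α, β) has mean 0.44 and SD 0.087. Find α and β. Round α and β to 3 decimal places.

Variance = 0.087² = 0.007569. The moment-matching identity α+β = μ(1−μ)/Var − 1 gives
α+β = 0.2464/0.007569 − 1 = 31.5538, so α = μ·31.5538 = 13.884 and β = (1−μ)·31.5538 = 17.670.

α = 13.884, β = 17.670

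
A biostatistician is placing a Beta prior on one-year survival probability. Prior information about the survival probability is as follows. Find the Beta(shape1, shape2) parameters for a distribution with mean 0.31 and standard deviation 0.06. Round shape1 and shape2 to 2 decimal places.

Variance = 0.06² = 0.0036. The moment-matching identity shape1+shape2 = μ(1−μ)/Var − 1 gives
shape1+shape2 = 0.2139/0.0036 − 1 = 58.4167, so shape1 = μ·58.4167 = 18.11 and shape2 = (1−μ)·58.4167 = 40.31.

shape1 = 18.11, shape2 = 40.31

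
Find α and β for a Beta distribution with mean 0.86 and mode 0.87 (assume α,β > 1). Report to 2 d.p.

With s = α+β: μ = α/s and mode = (α−1)/(s−2). Eliminating α = μs,
μs − 1 = m(s−2) ⇒ s(μ−m) = 1−2m ⇒ s = -0.74/-0.01 = 74.0000.
So α = μs = 63.64, β = (1−μ)s = 10.36.

α = 63.64, β = 10.36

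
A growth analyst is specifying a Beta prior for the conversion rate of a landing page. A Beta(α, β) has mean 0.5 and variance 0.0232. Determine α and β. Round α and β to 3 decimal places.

Write ν = α+β; then α = μν and Var = μ(1−μ)/(ν+1).
ν = μ(1−μ)/Var − 1 = 0.25/0.0232 − 1 = 9.7759.
α = 0.5·9.7759 = 4.888, β = 0.5·9.7759 = 4.888.

α = 4.888, β = 4.888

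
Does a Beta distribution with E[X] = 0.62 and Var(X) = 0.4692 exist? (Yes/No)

For any Beta, Var(X) < E[X]·(1−E[X]).
Here μ(1−μ) = 0.62×0.38 = 0.2356, and 0.4692 ≥ 0.2356.

No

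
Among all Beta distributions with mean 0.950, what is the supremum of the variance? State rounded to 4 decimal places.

0.0475

Var = μ(1−μ)/(α+β+1), which approaches μ(1−μ) as α+β → 0.
So the supremum is μ(1−μ) = 0.950×0.050 = 0.0475.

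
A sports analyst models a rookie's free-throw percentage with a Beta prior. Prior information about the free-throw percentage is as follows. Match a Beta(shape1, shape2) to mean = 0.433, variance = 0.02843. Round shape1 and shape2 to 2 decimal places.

shape1 = 3.31, shape2 = 4.33

By moment matching, shape1+shape2 = μ(1−μ)/σ² − 1 = (0.433·0.567)/0.02843 − 1 = 8.6356 − 1 = 7.6356.
Since shape1/(shape1+shape2) = μ, shape1 = 0.433·7.6356 = 3.31 and shape2 = 0.567·7.6356 = 4.33.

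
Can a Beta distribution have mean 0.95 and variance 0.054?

The Beta variance bound is σ² < μ(1−μ).
Here μ(1−μ) = 0.95×0.05 = 0.0475, and 0.054 ≥ 0.0475.

No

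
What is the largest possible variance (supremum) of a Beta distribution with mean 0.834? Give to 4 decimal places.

0.1384

For fixed mean μ the Beta variance is μ(1−μ)/(α+β+1), increasing as α+β decreases.
Its least upper bound (not attained) is μ(1−μ) = 0.834·0.166 = 0.1384.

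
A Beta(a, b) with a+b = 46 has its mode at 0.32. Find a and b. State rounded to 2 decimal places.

a = 15.08, b = 30.92

Mode = (a−1)/(κ−2) with κ = a+b, so a−1 = 0.32·44 = 14.08.
a = 15.08; b = κ − a = 30.92.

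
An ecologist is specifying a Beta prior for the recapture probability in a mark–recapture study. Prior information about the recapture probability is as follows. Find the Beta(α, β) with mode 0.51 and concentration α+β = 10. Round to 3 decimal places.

α = 5.080, β = 4.920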